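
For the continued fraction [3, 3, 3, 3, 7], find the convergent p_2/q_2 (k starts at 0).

33/10

Using pₖ = aₖpₖ₋₁ + pₖ₋₂, qₖ = aₖqₖ₋₁ + qₖ₋₂ (with p₋₁=1, p₋₂=0, q₋₁=0, q₋₂=1):
  k=0: a=3, p=3, q=1
  k=1: a=3, p=10, q=3
  k=2: a=3, p=33, q=10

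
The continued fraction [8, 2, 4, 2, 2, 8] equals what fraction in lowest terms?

3481/412

Using pₖ = aₖpₖ₋₁ + pₖ₋₂ and qₖ = aₖqₖ₋₁ + qₖ₋₂:
  k=0: a=8, p=8, q=1
  k=1: a=2, p=17, q=2
  k=2: a=4, p=76, q=9
  k=3: a=2, p=169, q=20
  k=4: a=2, p=414, q=49
  k=5: a=8, p=3481, q=412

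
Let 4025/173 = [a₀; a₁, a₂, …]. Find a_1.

4025 = 23·173 + 46   →  a_0 = 23
173 = 3·46 + 35   →  a_1 = 3

3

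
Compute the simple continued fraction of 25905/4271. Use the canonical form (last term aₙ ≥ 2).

[6; 15, 3, 4, 10, 2]

25905 = 6·4271 + 279
4271 = 15·279 + 86
279 = 3·86 + 21
86 = 4·21 + 2
21 = 10·2 + 1
2 = 2·1 + 0  (stop)
So 25905/4271 = [6; 15, 3, 4, 10, 2].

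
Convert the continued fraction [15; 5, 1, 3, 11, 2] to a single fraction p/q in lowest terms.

8209/541

Using pₖ = aₖpₖ₋₁ + pₖ₋₂ and qₖ = aₖqₖ₋₁ + qₖ₋₂:
  k=0: a=15, p=15, q=1
  k=1: a=5, p=76, q=5
  k=2: a=1, p=91, q=6
  k=3: a=3, p=349, q=23
  k=4: a=11, p=3930, q=259
  k=5: a=2, p=8209, q=541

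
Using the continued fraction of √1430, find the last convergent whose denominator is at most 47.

1021/27

√1430 = [37; 1, 4, 2, 2, 2, 4, 1, 74, …] (period length 8).
Convergents:
  p_0/q_0 = 37/1
  p_1/q_1 = 38/1
  p_2/q_2 = 189/5
  p_3/q_3 = 416/11
  p_4/q_4 = 1021/27
  p_5/q_5 = 2458/65
q_4 = 27 ≤ 47 < 65 = q_5, so the answer is 1021/27.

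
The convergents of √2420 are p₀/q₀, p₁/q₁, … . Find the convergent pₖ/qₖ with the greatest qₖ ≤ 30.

1279/26

√2420 = [49; 5, 5, 1, 18, 1, 5, 5, 98, …] (period length 8).
Convergents:
  p_0/q_0 = 49/1
  p_1/q_1 = 246/5
  p_2/q_2 = 1279/26
  p_3/q_3 = 1525/31
q_2 = 26 ≤ 30 < 31 = q_3, so the answer is 1279/26.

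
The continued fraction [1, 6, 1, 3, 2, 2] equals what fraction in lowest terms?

Using pₖ = aₖpₖ₋₁ + pₖ₋₂ and qₖ = aₖqₖ₋₁ + qₖ₋₂:
  k=0: a=1, p=1, q=1
  k=1: a=6, p=7, q=6
  k=2: a=1, p=8, q=7
  k=3: a=3, p=31, q=27
  k=4: a=2, p=70, q=61
  k=5: a=2, p=171, q=149

171/149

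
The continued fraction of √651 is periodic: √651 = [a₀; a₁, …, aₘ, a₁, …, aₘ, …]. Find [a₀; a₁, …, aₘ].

a₀ = ⌊√651⌋ = 25.

[25; 1, 1, 16, 1, 1, 50]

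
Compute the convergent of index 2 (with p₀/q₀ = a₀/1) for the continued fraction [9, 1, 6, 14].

Using pₖ = aₖpₖ₋₁ + pₖ₋₂, qₖ = aₖqₖ₋₁ + qₖ₋₂ (with p₋₁=1, p₋₂=0, q₋₁=0, q₋₂=1):
  k=0: a=9, p=9, q=1
  k=1: a=1, p=10, q=1
  k=2: a=6, p=69, q=7

69/7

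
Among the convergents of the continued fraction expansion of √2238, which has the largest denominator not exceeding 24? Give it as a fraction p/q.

615/13

√2238 = [47; 3, 3, 1, 30, 1, 3, 3, 94, …] (period length 8).
Convergents:
  p_0/q_0 = 47/1
  p_1/q_1 = 142/3
  p_2/q_2 = 473/10
  p_3/q_3 = 615/13
  p_4/q_4 = 18923/400
q_3 = 13 ≤ 24 < 400 = q_4, so the answer is 615/13.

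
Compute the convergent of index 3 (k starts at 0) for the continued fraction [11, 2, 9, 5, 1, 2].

Using pₖ = aₖpₖ₋₁ + pₖ₋₂, qₖ = aₖqₖ₋₁ + qₖ₋₂ (with p₋₁=1, p₋₂=0, q₋₁=0, q₋₂=1):
  k=0: a=11, p=11, q=1
  k=1: a=2, p=23, q=2
  k=2: a=9, p=218, q=19
  k=3: a=5, p=1113, q=97

1113/97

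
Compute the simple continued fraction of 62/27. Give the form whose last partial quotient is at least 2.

62 = 2·27 + 8
27 = 3·8 + 3
8 = 2·3 + 2
3 = 1·2 + 1
2 = 2·1 + 0  (stop)
So 62/27 = [2; 3, 2, 1, 2].

[2; 3, 2, 1, 2]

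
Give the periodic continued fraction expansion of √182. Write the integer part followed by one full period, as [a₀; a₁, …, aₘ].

[13; 2, 26]

a₀ = ⌊√182⌋ = 13.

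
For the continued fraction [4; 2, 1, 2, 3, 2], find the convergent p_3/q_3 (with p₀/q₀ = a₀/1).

Using pₖ = aₖpₖ₋₁ + pₖ₋₂, qₖ = aₖqₖ₋₁ + qₖ₋₂ (with p₋₁=1, p₋₂=0, q₋₁=0, q₋₂=1):
  k=0: a=4, p=4, q=1
  k=1: a=2, p=9, q=2
  k=2: a=1, p=13, q=3
  k=3: a=2, p=35, q=8

35/8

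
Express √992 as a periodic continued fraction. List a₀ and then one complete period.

[31; 2, 62]

a₀ = ⌊√992⌋ = 31.
With m₀=0, d₀=1 and mₖ₊₁ = dₖaₖ − mₖ, dₖ₊₁ = (n − mₖ₊₁²)/dₖ, aₖ₊₁ = ⌊(a₀+mₖ₊₁)/dₖ₊₁⌋:
  k=1: m=31, d=31, a=2
  k=2: m=31, d=1, a=62
d=1 and a=2a₀=62 at k=2, so the next step gives (m, d) = (31, 31) again — its k=1 value — and the period has length 2.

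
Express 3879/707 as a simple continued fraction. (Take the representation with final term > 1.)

3879 = 5*707 + 344
707 = 2*344 + 19
344 = 18*19 + 2
19 = 9*2 + 1
2 = 2*1 + 0  (stop)
So 3879/707 = [5; 2, 18, 9, 2].

[5; 2, 18, 9, 2]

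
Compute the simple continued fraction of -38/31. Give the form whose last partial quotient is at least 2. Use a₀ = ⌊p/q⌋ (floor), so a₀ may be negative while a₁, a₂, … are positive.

-38 = -2*31 + 24
31 = 1*24 + 7
24 = 3*7 + 3
7 = 2*3 + 1
3 = 3*1 + 0  (stop)
So -38/31 = [-2; 1, 3, 2, 3].

[-2; 1, 3, 2, 3]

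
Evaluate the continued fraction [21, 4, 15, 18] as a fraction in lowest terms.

Using pₖ = aₖpₖ₋₁ + pₖ₋₂ and qₖ = aₖqₖ₋₁ + qₖ₋₂:
  k=0: a=21, p=21, q=1
  k=1: a=4, p=85, q=4
  k=2: a=15, p=1296, q=61
  k=3: a=18, p=23413, q=1102

23413/1102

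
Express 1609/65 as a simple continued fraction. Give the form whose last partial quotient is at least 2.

1609 = 24*65 + 49
65 = 1*49 + 16
49 = 3*16 + 1
16 = 16*1 + 0  (stop)
So 1609/65 = [24; 1, 3, 16].

[24; 1, 3, 16]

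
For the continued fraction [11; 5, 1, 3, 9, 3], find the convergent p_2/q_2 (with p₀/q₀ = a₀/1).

Using pₖ = aₖpₖ₋₁ + pₖ₋₂, qₖ = aₖqₖ₋₁ + qₖ₋₂ (with p₋₁=1, p₋₂=0, q₋₁=0, q₋₂=1):
  k=0: a=11, p=11, q=1
  k=1: a=5, p=56, q=5
  k=2: a=1, p=67, q=6

67/6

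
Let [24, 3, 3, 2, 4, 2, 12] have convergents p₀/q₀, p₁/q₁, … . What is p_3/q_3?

Using pₖ = aₖpₖ₋₁ + pₖ₋₂, qₖ = aₖqₖ₋₁ + qₖ₋₂ (with p₋₁=1, p₋₂=0, q₋₁=0, q₋₂=1):
  k=0: a=24, p=24, q=1
  k=1: a=3, p=73, q=3
  k=2: a=3, p=243, q=10
  k=3: a=2, p=559, q=23

559/23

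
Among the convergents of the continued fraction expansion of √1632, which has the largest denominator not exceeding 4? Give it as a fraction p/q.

121/3

√1632 = [40; 2, 1, 1, 19, 1, 1, 2, 80, …] (period length 8).
Convergents:
  p_0/q_0 = 40/1
  p_1/q_1 = 81/2
  p_2/q_2 = 121/3
  p_3/q_3 = 202/5
q_2 = 3 ≤ 4 < 5 = q_3, so the answer is 121/3.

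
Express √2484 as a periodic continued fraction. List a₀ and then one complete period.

[49; 1, 5, 4, 5, 1, 98]

a₀ = ⌊√2484⌋ = 49.
With m₀=0, d₀=1 and mₖ₊₁ = dₖaₖ − mₖ, dₖ₊₁ = (n − mₖ₊₁²)/dₖ, aₖ₊₁ = ⌊(a₀+mₖ₊₁)/dₖ₊₁⌋:
  k=1: m=49, d=83, a=1
  k=2: m=34, d=16, a=5
  k=3: m=46, d=23, a=4
  k=4: m=46, d=16, a=5
  k=5: m=34, d=83, a=1
  k=6: m=49, d=1, a=98
d=1 and a=2a₀=98 at k=6, so the next step gives (m, d) = (49, 83) again — its k=1 value — and the period has length 6.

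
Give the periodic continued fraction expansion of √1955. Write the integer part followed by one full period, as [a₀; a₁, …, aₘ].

a₀ = ⌊√1955⌋ = 44.
With m₀=0, d₀=1 and mₖ₊₁ = dₖaₖ − mₖ, dₖ₊₁ = (n − mₖ₊₁²)/dₖ, aₖ₊₁ = ⌊(a₀+mₖ₊₁)/dₖ₊₁⌋:
  k=1: m=44, d=19, a=4
  k=2: m=32, d=49, a=1
  k=3: m=17, d=34, a=1
  k=4: m=17, d=49, a=1
  k=5: m=32, d=19, a=4
  k=6: m=44, d=1, a=88
d=1 and a=2a₀=88 at k=6, so the next step gives (m, d) = (44, 19) again — its k=1 value — and the period has length 6.

[44; 4, 1, 1, 1, 4, 88]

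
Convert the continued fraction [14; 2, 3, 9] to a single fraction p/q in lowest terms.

938/65

Fold from the inside: start with 9/1.
  3 + 1/9 = 28/9
  2 + 9/28 = 65/28
  14 + 28/65 = 938/65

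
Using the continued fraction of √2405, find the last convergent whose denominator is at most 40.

1226/25

√2405 = [49; 24, 1, 1, 24, 98, …] (period length 5).
Convergents:
  p_0/q_0 = 49/1
  p_1/q_1 = 1177/24
  p_2/q_2 = 1226/25
  p_3/q_3 = 2403/49
q_2 = 25 ≤ 40 < 49 = q_3, so the answer is 1226/25.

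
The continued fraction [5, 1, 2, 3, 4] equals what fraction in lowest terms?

Fold from the inside: start with 4/1.
  3 + 1/4 = 13/4
  2 + 4/13 = 30/13
  1 + 13/30 = 43/30
  5 + 30/43 = 245/43

245/43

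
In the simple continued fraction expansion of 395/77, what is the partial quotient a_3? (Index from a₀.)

395 = 5·77 + 10   →  a_0 = 5
77 = 7·10 + 7   →  a_1 = 7
10 = 1·7 + 3   →  a_2 = 1
7 = 2·3 + 1   →  a_3 = 2

2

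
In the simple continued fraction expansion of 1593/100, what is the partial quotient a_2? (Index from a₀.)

1593 = 15·100 + 93   →  a_0 = 15
100 = 1·93 + 7   →  a_1 = 1
93 = 13·7 + 2   →  a_2 = 13

13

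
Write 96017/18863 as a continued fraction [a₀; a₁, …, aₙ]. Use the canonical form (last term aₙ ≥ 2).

96017 = 5*18863 + 1702
18863 = 11*1702 + 141
1702 = 12*141 + 10
141 = 14*10 + 1
10 = 10*1 + 0  (stop)
So 96017/18863 = [5; 11, 12, 14, 10].

[5; 11, 12, 14, 10]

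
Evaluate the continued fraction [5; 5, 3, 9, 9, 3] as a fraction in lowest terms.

Using pₖ = aₖpₖ₋₁ + pₖ₋₂ and qₖ = aₖqₖ₋₁ + qₖ₋₂:
  k=0: a=5, p=5, q=1
  k=1: a=5, p=26, q=5
  k=2: a=3, p=83, q=16
  k=3: a=9, p=773, q=149
  k=4: a=9, p=7040, q=1357
  k=5: a=3, p=21893, q=4220

21893/4220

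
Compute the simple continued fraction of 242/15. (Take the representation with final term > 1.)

[16; 7, 2]

242 = 16×15 + 2
15 = 7×2 + 1
2 = 2×1 + 0  (stop)
So 242/15 = [16; 7, 2].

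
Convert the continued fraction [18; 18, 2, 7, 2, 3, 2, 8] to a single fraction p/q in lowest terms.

714547/39578

Using pₖ = aₖpₖ₋₁ + pₖ₋₂ and qₖ = aₖqₖ₋₁ + qₖ₋₂:
  k=0: a=18, p=18, q=1
  k=1: a=18, p=325, q=18
  k=2: a=2, p=668, q=37
  k=3: a=7, p=5001, q=277
  k=4: a=2, p=10670, q=591
  k=5: a=3, p=37011, q=2050
  k=6: a=2, p=84692, q=4691
  k=7: a=8, p=714547, q=39578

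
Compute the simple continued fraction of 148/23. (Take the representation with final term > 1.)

[6; 2, 3, 3]

148 = 6*23 + 10
23 = 2*10 + 3
10 = 3*3 + 1
3 = 3*1 + 0  (stop)
So 148/23 = [6; 2, 3, 3].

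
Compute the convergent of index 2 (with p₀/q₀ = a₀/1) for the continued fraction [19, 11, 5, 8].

Using pₖ = aₖpₖ₋₁ + pₖ₋₂, qₖ = aₖqₖ₋₁ + qₖ₋₂ (with p₋₁=1, p₋₂=0, q₋₁=0, q₋₂=1):
  k=0: a=19, p=19, q=1
  k=1: a=11, p=210, q=11
  k=2: a=5, p=1069, q=56

1069/56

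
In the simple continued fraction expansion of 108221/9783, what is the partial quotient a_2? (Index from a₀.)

108221 = 11·9783 + 608   →  a_0 = 11
9783 = 16·608 + 55   →  a_1 = 16
608 = 11·55 + 3   →  a_2 = 11

11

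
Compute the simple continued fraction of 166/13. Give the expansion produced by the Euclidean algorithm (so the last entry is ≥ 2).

[12; 1, 3, 3]

166 = 12*13 + 10
13 = 1*10 + 3
10 = 3*3 + 1
3 = 3*1 + 0  (stop)
So 166/13 = [12; 1, 3, 3].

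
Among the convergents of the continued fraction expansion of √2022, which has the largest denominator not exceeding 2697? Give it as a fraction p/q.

√2022 = [44; 1, 28, 1, 88, …] (period length 4).
Convergents:
  p_0/q_0 = 44/1
  p_1/q_1 = 45/1
  p_2/q_2 = 1304/29
  p_3/q_3 = 1349/30
  p_4/q_4 = 120016/2669
  p_5/q_5 = 121365/2699
q_4 = 2669 ≤ 2697 < 2699 = q_5, so the answer is 120016/2669.

120016/2669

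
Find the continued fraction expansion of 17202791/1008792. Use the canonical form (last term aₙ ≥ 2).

17202791 = 17*1008792 + 53327
1008792 = 18*53327 + 48906
53327 = 1*48906 + 4421
48906 = 11*4421 + 275
4421 = 16*275 + 21
275 = 13*21 + 2
21 = 10*2 + 1
2 = 2*1 + 0  (stop)
So 17202791/1008792 = [17; 18, 1, 11, 16, 13, 10, 2].

[17; 18, 1, 11, 16, 13, 10, 2]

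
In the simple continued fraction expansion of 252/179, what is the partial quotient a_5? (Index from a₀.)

252 = 1·179 + 73   →  a_0 = 1
179 = 2·73 + 33   →  a_1 = 2
73 = 2·33 + 7   →  a_2 = 2
33 = 4·7 + 5   →  a_3 = 4
7 = 1·5 + 2   →  a_4 = 1
5 = 2·2 + 1   →  a_5 = 2

2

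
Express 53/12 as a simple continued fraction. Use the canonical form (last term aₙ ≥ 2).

[4; 2, 2, 2]

53 = 4·12 + 5
12 = 2·5 + 2
5 = 2·2 + 1
2 = 2·1 + 0  (stop)
So 53/12 = [4; 2, 2, 2].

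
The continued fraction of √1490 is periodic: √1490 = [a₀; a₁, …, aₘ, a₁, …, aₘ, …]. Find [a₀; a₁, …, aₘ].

a₀ = ⌊√1490⌋ = 38.

[38; 1, 1, 1, 1, 76]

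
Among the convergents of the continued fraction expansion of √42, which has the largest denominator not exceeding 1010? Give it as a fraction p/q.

4206/649

√42 = [6; 2, 12, …] (period length 2).
Convergents:
  p_0/q_0 = 6/1
  p_1/q_1 = 13/2
  p_2/q_2 = 162/25
  p_3/q_3 = 337/52
  p_4/q_4 = 4206/649
  p_5/q_5 = 8749/1350
q_4 = 649 ≤ 1010 < 1350 = q_5, so the answer is 4206/649.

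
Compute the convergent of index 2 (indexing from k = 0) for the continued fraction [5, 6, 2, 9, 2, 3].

67/13

Using pₖ = aₖpₖ₋₁ + pₖ₋₂, qₖ = aₖqₖ₋₁ + qₖ₋₂ (with p₋₁=1, p₋₂=0, q₋₁=0, q₋₂=1):
  k=0: a=5, p=5, q=1
  k=1: a=6, p=31, q=6
  k=2: a=2, p=67, q=13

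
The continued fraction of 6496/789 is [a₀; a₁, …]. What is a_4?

8

6496 = 8·789 + 184   →  a_0 = 8
789 = 4·184 + 53   →  a_1 = 4
184 = 3·53 + 25   →  a_2 = 3
53 = 2·25 + 3   →  a_3 = 2
25 = 8·3 + 1   →  a_4 = 8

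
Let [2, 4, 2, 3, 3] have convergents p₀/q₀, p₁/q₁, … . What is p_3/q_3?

69/31

Using pₖ = aₖpₖ₋₁ + pₖ₋₂, qₖ = aₖqₖ₋₁ + qₖ₋₂ (with p₋₁=1, p₋₂=0, q₋₁=0, q₋₂=1):
  k=0: a=2, p=2, q=1
  k=1: a=4, p=9, q=4
  k=2: a=2, p=20, q=9
  k=3: a=3, p=69, q=31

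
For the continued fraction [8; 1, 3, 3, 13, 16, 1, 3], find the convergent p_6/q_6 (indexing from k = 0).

25903/2954

Using pₖ = aₖpₖ₋₁ + pₖ₋₂, qₖ = aₖqₖ₋₁ + qₖ₋₂ (with p₋₁=1, p₋₂=0, q₋₁=0, q₋₂=1):
  k=0: a=8, p=8, q=1
  k=1: a=1, p=9, q=1
  k=2: a=3, p=35, q=4
  k=3: a=3, p=114, q=13
  k=4: a=13, p=1517, q=173
  k=5: a=16, p=24386, q=2781
  k=6: a=1, p=25903, q=2954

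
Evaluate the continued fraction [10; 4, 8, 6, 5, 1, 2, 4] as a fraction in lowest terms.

157500/15377

Using pₖ = aₖpₖ₋₁ + pₖ₋₂ and qₖ = aₖqₖ₋₁ + qₖ₋₂:
  k=0: a=10, p=10, q=1
  k=1: a=4, p=41, q=4
  k=2: a=8, p=338, q=33
  k=3: a=6, p=2069, q=202
  k=4: a=5, p=10683, q=1043
  k=5: a=1, p=12752, q=1245
  k=6: a=2, p=36187, q=3533
  k=7: a=4, p=157500, q=15377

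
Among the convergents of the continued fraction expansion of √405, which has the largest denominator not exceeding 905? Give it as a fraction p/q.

√405 = [20; 8, 40, …] (period length 2).
Convergents:
  p_0/q_0 = 20/1
  p_1/q_1 = 161/8
  p_2/q_2 = 6460/321
  p_3/q_3 = 51841/2576
q_2 = 321 ≤ 905 < 2576 = q_3, so the answer is 6460/321.

6460/321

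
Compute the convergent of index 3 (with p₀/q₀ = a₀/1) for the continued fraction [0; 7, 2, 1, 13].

Using pₖ = aₖpₖ₋₁ + pₖ₋₂, qₖ = aₖqₖ₋₁ + qₖ₋₂ (with p₋₁=1, p₋₂=0, q₋₁=0, q₋₂=1):
  k=0: a=0, p=0, q=1
  k=1: a=7, p=1, q=7
  k=2: a=2, p=2, q=15
  k=3: a=1, p=3, q=22

3/22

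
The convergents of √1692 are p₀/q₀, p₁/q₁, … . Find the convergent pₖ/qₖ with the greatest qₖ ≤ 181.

4607/112

√1692 = [41; 7, 2, 7, 82, …] (period length 4).
Convergents:
  p_0/q_0 = 41/1
  p_1/q_1 = 288/7
  p_2/q_2 = 617/15
  p_3/q_3 = 4607/112
  p_4/q_4 = 378391/9199
q_3 = 112 ≤ 181 < 9199 = q_4, so the answer is 4607/112.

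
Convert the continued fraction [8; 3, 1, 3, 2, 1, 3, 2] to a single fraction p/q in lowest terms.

Fold from the inside: start with 2/1.
  3 + 1/2 = 7/2
  1 + 2/7 = 9/7
  2 + 7/9 = 25/9
  3 + 9/25 = 84/25
  1 + 25/84 = 109/84
  3 + 84/109 = 411/109
  8 + 109/411 = 3397/411

3397/411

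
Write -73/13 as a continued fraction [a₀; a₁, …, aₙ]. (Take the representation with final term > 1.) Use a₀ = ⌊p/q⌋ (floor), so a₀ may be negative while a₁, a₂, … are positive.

[-6; 2, 1, 1, 2]

-73 = -6*13 + 5
13 = 2*5 + 3
5 = 1*3 + 2
3 = 1*2 + 1
2 = 2*1 + 0  (stop)
So -73/13 = [-6; 2, 1, 1, 2].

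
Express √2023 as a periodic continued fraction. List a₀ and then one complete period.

a₀ = ⌊√2023⌋ = 44.
With m₀=0, d₀=1 and mₖ₊₁ = dₖaₖ − mₖ, dₖ₊₁ = (n − mₖ₊₁²)/dₖ, aₖ₊₁ = ⌊(a₀+mₖ₊₁)/dₖ₊₁⌋:
  k=1: m=44, d=87, a=1
  k=2: m=43, d=2, a=43
  k=3: m=43, d=87, a=1
  k=4: m=44, d=1, a=88
d=1 and a=2a₀=88 at k=4, so the next step gives (m, d) = (44, 87) again — its k=1 value — and the period has length 4.

[44; 1, 43, 1, 88]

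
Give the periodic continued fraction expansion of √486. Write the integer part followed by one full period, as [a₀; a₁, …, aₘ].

[22; 22, 44]

a₀ = ⌊√486⌋ = 22.
With m₀=0, d₀=1 and mₖ₊₁ = dₖaₖ − mₖ, dₖ₊₁ = (n − mₖ₊₁²)/dₖ, aₖ₊₁ = ⌊(a₀+mₖ₊₁)/dₖ₊₁⌋:
  k=1: m=22, d=2, a=22
  k=2: m=22, d=1, a=44
d=1 and a=2a₀=44 at k=2, so the next step gives (m, d) = (22, 2) again — its k=1 value — and the period has length 2.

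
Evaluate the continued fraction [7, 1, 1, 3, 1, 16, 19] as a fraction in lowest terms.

Fold from the inside: start with 19/1.
  16 + 1/19 = 305/19
  1 + 19/305 = 324/305
  3 + 305/324 = 1277/324
  1 + 324/1277 = 1601/1277
  1 + 1277/1601 = 2878/1601
  7 + 1601/2878 = 21747/2878

21747/2878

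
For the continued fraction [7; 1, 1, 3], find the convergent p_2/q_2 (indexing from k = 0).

Using pₖ = aₖpₖ₋₁ + pₖ₋₂, qₖ = aₖqₖ₋₁ + qₖ₋₂ (with p₋₁=1, p₋₂=0, q₋₁=0, q₋₂=1):
  k=0: a=7, p=7, q=1
  k=1: a=1, p=8, q=1
  k=2: a=1, p=15, q=2

15/2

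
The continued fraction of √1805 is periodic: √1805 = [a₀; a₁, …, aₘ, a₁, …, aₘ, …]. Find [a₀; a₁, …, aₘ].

a₀ = ⌊√1805⌋ = 42.
With m₀=0, d₀=1 and mₖ₊₁ = dₖaₖ − mₖ, dₖ₊₁ = (n − mₖ₊₁²)/dₖ, aₖ₊₁ = ⌊(a₀+mₖ₊₁)/dₖ₊₁⌋:
  k=1: m=42, d=41, a=2
  k=2: m=40, d=5, a=16
  k=3: m=40, d=41, a=2
  k=4: m=42, d=1, a=84
d=1 and a=2a₀=84 at k=4, so the next step gives (m, d) = (42, 41) again — its k=1 value — and the period has length 4.

[42; 2, 16, 2, 84]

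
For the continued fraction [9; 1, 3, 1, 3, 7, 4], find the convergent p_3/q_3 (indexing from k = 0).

49/5

Using pₖ = aₖpₖ₋₁ + pₖ₋₂, qₖ = aₖqₖ₋₁ + qₖ₋₂ (with p₋₁=1, p₋₂=0, q₋₁=0, q₋₂=1):
  k=0: a=9, p=9, q=1
  k=1: a=1, p=10, q=1
  k=2: a=3, p=39, q=4
  k=3: a=1, p=49, q=5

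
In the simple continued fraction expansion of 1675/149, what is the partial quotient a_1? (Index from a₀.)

1675 = 11·149 + 36   →  a_0 = 11
149 = 4·36 + 5   →  a_1 = 4

4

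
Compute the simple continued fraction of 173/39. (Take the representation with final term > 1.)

[4; 2, 3, 2, 2]

173 = 4×39 + 17
39 = 2×17 + 5
17 = 3×5 + 2
5 = 2×2 + 1
2 = 2×1 + 0  (stop)
So 173/39 = [4; 2, 3, 2, 2].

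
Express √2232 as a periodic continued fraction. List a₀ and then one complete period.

a₀ = ⌊√2232⌋ = 47.
With m₀=0, d₀=1 and mₖ₊₁ = dₖaₖ − mₖ, dₖ₊₁ = (n − mₖ₊₁²)/dₖ, aₖ₊₁ = ⌊(a₀+mₖ₊₁)/dₖ₊₁⌋:
  k=1: m=47, d=23, a=4
  k=2: m=45, d=9, a=10
  k=3: m=45, d=23, a=4
  k=4: m=47, d=1, a=94
d=1 and a=2a₀=94 at k=4, so the next step gives (m, d) = (47, 23) again — its k=1 value — and the period has length 4.

[47; 4, 10, 4, 94]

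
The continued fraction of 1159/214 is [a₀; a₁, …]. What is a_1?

1159 = 5·214 + 89   →  a_0 = 5
214 = 2·89 + 36   →  a_1 = 2

2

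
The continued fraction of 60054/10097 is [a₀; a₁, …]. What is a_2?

18

60054 = 5·10097 + 9569   →  a_0 = 5
10097 = 1·9569 + 528   →  a_1 = 1
9569 = 18·528 + 65   →  a_2 = 18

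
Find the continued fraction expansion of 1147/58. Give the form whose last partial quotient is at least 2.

[19; 1, 3, 2, 6]

1147 = 19*58 + 45
58 = 1*45 + 13
45 = 3*13 + 6
13 = 2*6 + 1
6 = 6*1 + 0  (stop)
So 1147/58 = [19; 1, 3, 2, 6].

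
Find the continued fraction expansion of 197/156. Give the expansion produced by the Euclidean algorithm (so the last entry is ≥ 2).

[1; 3, 1, 4, 8]

197 = 1×156 + 41
156 = 3×41 + 33
41 = 1×33 + 8
33 = 4×8 + 1
8 = 8×1 + 0  (stop)
So 197/156 = [1; 3, 1, 4, 8].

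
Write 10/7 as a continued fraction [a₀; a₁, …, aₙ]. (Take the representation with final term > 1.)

10 = 1×7 + 3
7 = 2×3 + 1
3 = 3×1 + 0  (stop)
So 10/7 = [1; 2, 3].

[1; 2, 3]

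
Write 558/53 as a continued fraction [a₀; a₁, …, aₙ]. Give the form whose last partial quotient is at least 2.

558 = 10×53 + 28
53 = 1×28 + 25
28 = 1×25 + 3
25 = 8×3 + 1
3 = 3×1 + 0  (stop)
So 558/53 = [10; 1, 1, 8, 3].

[10; 1, 1, 8, 3]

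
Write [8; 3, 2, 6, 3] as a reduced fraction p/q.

1177/142

Fold from the inside: start with 3/1.
  6 + 1/3 = 19/3
  2 + 3/19 = 41/19
  3 + 19/41 = 142/41
  8 + 41/142 = 1177/142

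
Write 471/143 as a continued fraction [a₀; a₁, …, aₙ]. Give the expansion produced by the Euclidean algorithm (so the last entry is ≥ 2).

471 = 3·143 + 42
143 = 3·42 + 17
42 = 2·17 + 8
17 = 2·8 + 1
8 = 8·1 + 0  (stop)
So 471/143 = [3; 3, 2, 2, 8].

[3; 3, 2, 2, 8]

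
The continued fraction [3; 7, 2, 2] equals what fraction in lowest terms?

116/37

Using pₖ = aₖpₖ₋₁ + pₖ₋₂ and qₖ = aₖqₖ₋₁ + qₖ₋₂:
  k=0: a=3, p=3, q=1
  k=1: a=7, p=22, q=7
  k=2: a=2, p=47, q=15
  k=3: a=2, p=116, q=37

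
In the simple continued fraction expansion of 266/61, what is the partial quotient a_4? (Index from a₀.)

2

266 = 4·61 + 22   →  a_0 = 4
61 = 2·22 + 17   →  a_1 = 2
22 = 1·17 + 5   →  a_2 = 1
17 = 3·5 + 2   →  a_3 = 3
5 = 2·2 + 1   →  a_4 = 2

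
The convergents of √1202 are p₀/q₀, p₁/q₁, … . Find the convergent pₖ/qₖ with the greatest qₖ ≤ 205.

√1202 = [34; 1, 2, 34, 2, 1, 68, …] (period length 6).
Convergents:
  p_0/q_0 = 34/1
  p_1/q_1 = 35/1
  p_2/q_2 = 104/3
  p_3/q_3 = 3571/103
  p_4/q_4 = 7246/209
q_3 = 103 ≤ 205 < 209 = q_4, so the answer is 3571/103.

3571/103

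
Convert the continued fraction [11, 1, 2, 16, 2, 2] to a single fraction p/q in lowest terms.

2930/251

Using pₖ = aₖpₖ₋₁ + pₖ₋₂ and qₖ = aₖqₖ₋₁ + qₖ₋₂:
  k=0: a=11, p=11, q=1
  k=1: a=1, p=12, q=1
  k=2: a=2, p=35, q=3
  k=3: a=16, p=572, q=49
  k=4: a=2, p=1179, q=101
  k=5: a=2, p=2930, q=251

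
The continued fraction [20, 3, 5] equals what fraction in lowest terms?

Fold from the inside: start with 5/1.
  3 + 1/5 = 16/5
  20 + 5/16 = 325/16

325/16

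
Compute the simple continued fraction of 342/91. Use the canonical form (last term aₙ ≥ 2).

342 = 3·91 + 69
91 = 1·69 + 22
69 = 3·22 + 3
22 = 7·3 + 1
3 = 3·1 + 0  (stop)
So 342/91 = [3; 1, 3, 7, 3].

[3; 1, 3, 7, 3]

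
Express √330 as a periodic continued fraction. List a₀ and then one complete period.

[18; 6, 36]

a₀ = ⌊√330⌋ = 18.
With m₀=0, d₀=1 and mₖ₊₁ = dₖaₖ − mₖ, dₖ₊₁ = (n − mₖ₊₁²)/dₖ, aₖ₊₁ = ⌊(a₀+mₖ₊₁)/dₖ₊₁⌋:
  k=1: m=18, d=6, a=6
  k=2: m=18, d=1, a=36
d=1 and a=2a₀=36 at k=2, so the next step gives (m, d) = (18, 6) again — its k=1 value — and the period has length 2.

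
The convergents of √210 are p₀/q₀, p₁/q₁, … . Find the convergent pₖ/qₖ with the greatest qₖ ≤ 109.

826/57

√210 = [14; 2, 28, …] (period length 2).
Convergents:
  p_0/q_0 = 14/1
  p_1/q_1 = 29/2
  p_2/q_2 = 826/57
  p_3/q_3 = 1681/116
q_2 = 57 ≤ 109 < 116 = q_3, so the answer is 826/57.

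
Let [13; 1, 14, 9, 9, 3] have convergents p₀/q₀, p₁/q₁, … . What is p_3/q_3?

Using pₖ = aₖpₖ₋₁ + pₖ₋₂, qₖ = aₖqₖ₋₁ + qₖ₋₂ (with p₋₁=1, p₋₂=0, q₋₁=0, q₋₂=1):
  k=0: a=13, p=13, q=1
  k=1: a=1, p=14, q=1
  k=2: a=14, p=209, q=15
  k=3: a=9, p=1895, q=136

1895/136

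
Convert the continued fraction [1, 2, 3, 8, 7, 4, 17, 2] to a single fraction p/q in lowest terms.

Using pₖ = aₖpₖ₋₁ + pₖ₋₂ and qₖ = aₖqₖ₋₁ + qₖ₋₂:
  k=0: a=1, p=1, q=1
  k=1: a=2, p=3, q=2
  k=2: a=3, p=10, q=7
  k=3: a=8, p=83, q=58
  k=4: a=7, p=591, q=413
  k=5: a=4, p=2447, q=1710
  k=6: a=17, p=42190, q=29483
  k=7: a=2, p=86827, q=60676

86827/60676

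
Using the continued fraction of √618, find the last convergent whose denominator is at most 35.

√618 = [24; 1, 6, 8, 6, 1, 48, …] (period length 6).
Convergents:
  p_0/q_0 = 24/1
  p_1/q_1 = 25/1
  p_2/q_2 = 174/7
  p_3/q_3 = 1417/57
q_2 = 7 ≤ 35 < 57 = q_3, so the answer is 174/7.

174/7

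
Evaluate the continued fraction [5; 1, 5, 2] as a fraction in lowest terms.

Fold from the inside: start with 2/1.
  5 + 1/2 = 11/2
  1 + 2/11 = 13/11
  5 + 11/13 = 76/13

76/13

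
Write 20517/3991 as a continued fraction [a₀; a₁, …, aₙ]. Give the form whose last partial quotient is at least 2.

20517 = 5*3991 + 562
3991 = 7*562 + 57
562 = 9*57 + 49
57 = 1*49 + 8
49 = 6*8 + 1
8 = 8*1 + 0  (stop)
So 20517/3991 = [5; 7, 9, 1, 6, 8].

[5; 7, 9, 1, 6, 8]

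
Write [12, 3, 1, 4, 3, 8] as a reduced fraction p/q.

Fold from the inside: start with 8/1.
  3 + 1/8 = 25/8
  4 + 8/25 = 108/25
  1 + 25/108 = 133/108
  3 + 108/133 = 507/133
  12 + 133/507 = 6217/507

6217/507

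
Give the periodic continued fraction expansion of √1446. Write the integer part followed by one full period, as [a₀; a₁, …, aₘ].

a₀ = ⌊√1446⌋ = 38.

[38; 38, 76]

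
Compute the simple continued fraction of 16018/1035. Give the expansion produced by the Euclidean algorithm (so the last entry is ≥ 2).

[15; 2, 10, 16, 3]

16018 = 15*1035 + 493
1035 = 2*493 + 49
493 = 10*49 + 3
49 = 16*3 + 1
3 = 3*1 + 0  (stop)
So 16018/1035 = [15; 2, 10, 16, 3].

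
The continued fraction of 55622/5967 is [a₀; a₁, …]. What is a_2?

9

55622 = 9·5967 + 1919   →  a_0 = 9
5967 = 3·1919 + 210   →  a_1 = 3
1919 = 9·210 + 29   →  a_2 = 9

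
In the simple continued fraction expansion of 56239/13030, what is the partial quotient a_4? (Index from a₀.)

3

56239 = 4·13030 + 4119   →  a_0 = 4
13030 = 3·4119 + 673   →  a_1 = 3
4119 = 6·673 + 81   →  a_2 = 6
673 = 8·81 + 25   →  a_3 = 8
81 = 3·25 + 6   →  a_4 = 3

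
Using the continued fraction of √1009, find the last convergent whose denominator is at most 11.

127/4

√1009 = [31; 1, 3, 3, 1, 62, …] (period length 5).
Convergents:
  p_0/q_0 = 31/1
  p_1/q_1 = 32/1
  p_2/q_2 = 127/4
  p_3/q_3 = 413/13
q_2 = 4 ≤ 11 < 13 = q_3, so the answer is 127/4.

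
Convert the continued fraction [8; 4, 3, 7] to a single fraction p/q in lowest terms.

782/95

Using pₖ = aₖpₖ₋₁ + pₖ₋₂ and qₖ = aₖqₖ₋₁ + qₖ₋₂:
  k=0: a=8, p=8, q=1
  k=1: a=4, p=33, q=4
  k=2: a=3, p=107, q=13
  k=3: a=7, p=782, q=95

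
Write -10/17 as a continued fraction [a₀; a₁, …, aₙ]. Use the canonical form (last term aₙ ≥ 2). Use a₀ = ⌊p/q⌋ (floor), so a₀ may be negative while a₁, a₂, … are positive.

[-1; 2, 2, 3]

-10 = -1·17 + 7
17 = 2·7 + 3
7 = 2·3 + 1
3 = 3·1 + 0  (stop)
So -10/17 = [-1; 2, 2, 3].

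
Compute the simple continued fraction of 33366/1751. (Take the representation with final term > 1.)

33366 = 19*1751 + 97
1751 = 18*97 + 5
97 = 19*5 + 2
5 = 2*2 + 1
2 = 2*1 + 0  (stop)
So 33366/1751 = [19; 18, 19, 2, 2].

[19; 18, 19, 2, 2]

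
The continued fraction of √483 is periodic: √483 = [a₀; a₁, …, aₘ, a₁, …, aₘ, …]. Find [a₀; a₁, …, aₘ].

[21; 1, 42]

a₀ = ⌊√483⌋ = 21.
With m₀=0, d₀=1 and mₖ₊₁ = dₖaₖ − mₖ, dₖ₊₁ = (n − mₖ₊₁²)/dₖ, aₖ₊₁ = ⌊(a₀+mₖ₊₁)/dₖ₊₁⌋:
  k=1: m=21, d=42, a=1
  k=2: m=21, d=1, a=42
d=1 and a=2a₀=42 at k=2, so the next step gives (m, d) = (21, 42) again — its k=1 value — and the period has length 2.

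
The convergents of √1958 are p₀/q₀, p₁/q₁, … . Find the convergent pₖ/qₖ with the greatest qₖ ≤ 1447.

62657/1416

√1958 = [44; 4, 88, …] (period length 2).
Convergents:
  p_0/q_0 = 44/1
  p_1/q_1 = 177/4
  p_2/q_2 = 15620/353
  p_3/q_3 = 62657/1416
  p_4/q_4 = 5529436/124961
q_3 = 1416 ≤ 1447 < 124961 = q_4, so the answer is 62657/1416.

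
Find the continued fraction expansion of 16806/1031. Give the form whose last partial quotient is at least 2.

[16; 3, 3, 14, 2, 3]

16806 = 16×1031 + 310
1031 = 3×310 + 101
310 = 3×101 + 7
101 = 14×7 + 3
7 = 2×3 + 1
3 = 3×1 + 0  (stop)
So 16806/1031 = [16; 3, 3, 14, 2, 3].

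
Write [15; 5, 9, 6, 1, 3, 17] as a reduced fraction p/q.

Using pₖ = aₖpₖ₋₁ + pₖ₋₂ and qₖ = aₖqₖ₋₁ + qₖ₋₂:
  k=0: a=15, p=15, q=1
  k=1: a=5, p=76, q=5
  k=2: a=9, p=699, q=46
  k=3: a=6, p=4270, q=281
  k=4: a=1, p=4969, q=327
  k=5: a=3, p=19177, q=1262
  k=6: a=17, p=330978, q=21781

330978/21781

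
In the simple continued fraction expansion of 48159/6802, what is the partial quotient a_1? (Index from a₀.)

12

48159 = 7·6802 + 545   →  a_0 = 7
6802 = 12·545 + 262   →  a_1 = 12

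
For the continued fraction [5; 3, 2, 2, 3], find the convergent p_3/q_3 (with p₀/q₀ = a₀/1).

90/17

Using pₖ = aₖpₖ₋₁ + pₖ₋₂, qₖ = aₖqₖ₋₁ + qₖ₋₂ (with p₋₁=1, p₋₂=0, q₋₁=0, q₋₂=1):
  k=0: a=5, p=5, q=1
  k=1: a=3, p=16, q=3
  k=2: a=2, p=37, q=7
  k=3: a=2, p=90, q=17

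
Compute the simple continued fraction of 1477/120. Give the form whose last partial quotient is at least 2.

1477 = 12*120 + 37
120 = 3*37 + 9
37 = 4*9 + 1
9 = 9*1 + 0  (stop)
So 1477/120 = [12; 3, 4, 9].

[12; 3, 4, 9]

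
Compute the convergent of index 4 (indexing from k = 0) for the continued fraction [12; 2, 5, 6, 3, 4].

Using pₖ = aₖpₖ₋₁ + pₖ₋₂, qₖ = aₖqₖ₋₁ + qₖ₋₂ (with p₋₁=1, p₋₂=0, q₋₁=0, q₋₂=1):
  k=0: a=12, p=12, q=1
  k=1: a=2, p=25, q=2
  k=2: a=5, p=137, q=11
  k=3: a=6, p=847, q=68
  k=4: a=3, p=2678, q=215

2678/215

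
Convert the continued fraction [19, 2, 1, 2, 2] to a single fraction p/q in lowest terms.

Fold from the inside: start with 2/1.
  2 + 1/2 = 5/2
  1 + 2/5 = 7/5
  2 + 5/7 = 19/7
  19 + 7/19 = 368/19

368/19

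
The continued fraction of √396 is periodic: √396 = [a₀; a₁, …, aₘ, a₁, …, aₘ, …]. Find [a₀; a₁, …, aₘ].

a₀ = ⌊√396⌋ = 19.
With m₀=0, d₀=1 and mₖ₊₁ = dₖaₖ − mₖ, dₖ₊₁ = (n − mₖ₊₁²)/dₖ, aₖ₊₁ = ⌊(a₀+mₖ₊₁)/dₖ₊₁⌋:
  k=1: m=19, d=35, a=1
  k=2: m=16, d=4, a=8
  k=3: m=16, d=35, a=1
  k=4: m=19, d=1, a=38
d=1 and a=2a₀=38 at k=4, so the next step gives (m, d) = (19, 35) again — its k=1 value — and the period has length 4.

[19; 1, 8, 1, 38]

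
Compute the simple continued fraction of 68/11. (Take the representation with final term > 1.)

[6; 5, 2]

68 = 6·11 + 2
11 = 5·2 + 1
2 = 2·1 + 0  (stop)
So 68/11 = [6; 5, 2].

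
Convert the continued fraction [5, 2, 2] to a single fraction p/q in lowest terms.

27/5

Using pₖ = aₖpₖ₋₁ + pₖ₋₂ and qₖ = aₖqₖ₋₁ + qₖ₋₂:
  k=0: a=5, p=5, q=1
  k=1: a=2, p=11, q=2
  k=2: a=2, p=27, q=5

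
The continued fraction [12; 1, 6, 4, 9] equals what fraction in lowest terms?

Using pₖ = aₖpₖ₋₁ + pₖ₋₂ and qₖ = aₖqₖ₋₁ + qₖ₋₂:
  k=0: a=12, p=12, q=1
  k=1: a=1, p=13, q=1
  k=2: a=6, p=90, q=7
  k=3: a=4, p=373, q=29
  k=4: a=9, p=3447, q=268

3447/268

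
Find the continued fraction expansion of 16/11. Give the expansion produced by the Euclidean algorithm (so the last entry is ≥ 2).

16 = 1*11 + 5
11 = 2*5 + 1
5 = 5*1 + 0  (stop)
So 16/11 = [1; 2, 5].

[1; 2, 5]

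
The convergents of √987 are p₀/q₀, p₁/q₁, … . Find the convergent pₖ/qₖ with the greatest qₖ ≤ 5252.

√987 = [31; 2, 2, 2, 62, …] (period length 4).
Convergents:
  p_0/q_0 = 31/1
  p_1/q_1 = 63/2
  p_2/q_2 = 157/5
  p_3/q_3 = 377/12
  p_4/q_4 = 23531/749
  p_5/q_5 = 47439/1510
  p_6/q_6 = 118409/3769
  p_7/q_7 = 284257/9048
q_6 = 3769 ≤ 5252 < 9048 = q_7, so the answer is 118409/3769.

118409/3769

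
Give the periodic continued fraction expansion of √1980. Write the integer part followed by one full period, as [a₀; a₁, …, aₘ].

[44; 2, 88]

a₀ = ⌊√1980⌋ = 44.
With m₀=0, d₀=1 and mₖ₊₁ = dₖaₖ − mₖ, dₖ₊₁ = (n − mₖ₊₁²)/dₖ, aₖ₊₁ = ⌊(a₀+mₖ₊₁)/dₖ₊₁⌋:
  k=1: m=44, d=44, a=2
  k=2: m=44, d=1, a=88
d=1 and a=2a₀=88 at k=2, so the next step gives (m, d) = (44, 44) again — its k=1 value — and the period has length 2.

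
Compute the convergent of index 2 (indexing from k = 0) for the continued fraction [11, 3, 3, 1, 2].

Using pₖ = aₖpₖ₋₁ + pₖ₋₂, qₖ = aₖqₖ₋₁ + qₖ₋₂ (with p₋₁=1, p₋₂=0, q₋₁=0, q₋₂=1):
  k=0: a=11, p=11, q=1
  k=1: a=3, p=34, q=3
  k=2: a=3, p=113, q=10

113/10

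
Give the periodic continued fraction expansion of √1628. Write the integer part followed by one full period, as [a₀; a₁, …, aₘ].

a₀ = ⌊√1628⌋ = 40.
With m₀=0, d₀=1 and mₖ₊₁ = dₖaₖ − mₖ, dₖ₊₁ = (n − mₖ₊₁²)/dₖ, aₖ₊₁ = ⌊(a₀+mₖ₊₁)/dₖ₊₁⌋:
  k=1: m=40, d=28, a=2
  k=2: m=16, d=49, a=1
  k=3: m=33, d=11, a=6
  k=4: m=33, d=49, a=1
  k=5: m=16, d=28, a=2
  k=6: m=40, d=1, a=80
d=1 and a=2a₀=80 at k=6, so the next step gives (m, d) = (40, 28) again — its k=1 value — and the period has length 6.

[40; 2, 1, 6, 1, 2, 80]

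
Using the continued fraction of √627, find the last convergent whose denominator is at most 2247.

31325/1251

√627 = [25; 25, 50, …] (period length 2).
Convergents:
  p_0/q_0 = 25/1
  p_1/q_1 = 626/25
  p_2/q_2 = 31325/1251
  p_3/q_3 = 783751/31300
q_2 = 1251 ≤ 2247 < 31300 = q_3, so the answer is 31325/1251.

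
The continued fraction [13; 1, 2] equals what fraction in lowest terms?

41/3

Fold from the inside: start with 2/1.
  1 + 1/2 = 3/2
  13 + 2/3 = 41/3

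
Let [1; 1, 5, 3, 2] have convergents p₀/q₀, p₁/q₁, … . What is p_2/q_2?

Using pₖ = aₖpₖ₋₁ + pₖ₋₂, qₖ = aₖqₖ₋₁ + qₖ₋₂ (with p₋₁=1, p₋₂=0, q₋₁=0, q₋₂=1):
  k=0: a=1, p=1, q=1
  k=1: a=1, p=2, q=1
  k=2: a=5, p=11, q=6

11/6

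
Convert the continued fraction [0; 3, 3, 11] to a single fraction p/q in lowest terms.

Using pₖ = aₖpₖ₋₁ + pₖ₋₂ and qₖ = aₖqₖ₋₁ + qₖ₋₂:
  k=0: a=0, p=0, q=1
  k=1: a=3, p=1, q=3
  k=2: a=3, p=3, q=10
  k=3: a=11, p=34, q=113

34/113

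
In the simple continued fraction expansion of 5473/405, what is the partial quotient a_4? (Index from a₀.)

5473 = 13·405 + 208   →  a_0 = 13
405 = 1·208 + 197   →  a_1 = 1
208 = 1·197 + 11   →  a_2 = 1
197 = 17·11 + 10   →  a_3 = 17
11 = 1·10 + 1   →  a_4 = 1

1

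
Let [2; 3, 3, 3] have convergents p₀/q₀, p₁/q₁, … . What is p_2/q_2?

Using pₖ = aₖpₖ₋₁ + pₖ₋₂, qₖ = aₖqₖ₋₁ + qₖ₋₂ (with p₋₁=1, p₋₂=0, q₋₁=0, q₋₂=1):
  k=0: a=2, p=2, q=1
  k=1: a=3, p=7, q=3
  k=2: a=3, p=23, q=10

23/10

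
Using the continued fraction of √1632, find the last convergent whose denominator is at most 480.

√1632 = [40; 2, 1, 1, 19, 1, 1, 2, 80, …] (period length 8).
Convergents:
  p_0/q_0 = 40/1
  p_1/q_1 = 81/2
  p_2/q_2 = 121/3
  p_3/q_3 = 202/5
  p_4/q_4 = 3959/98
  p_5/q_5 = 4161/103
  p_6/q_6 = 8120/201
  p_7/q_7 = 20401/505
q_6 = 201 ≤ 480 < 505 = q_7, so the answer is 8120/201.

8120/201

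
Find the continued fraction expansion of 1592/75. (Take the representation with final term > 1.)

[21; 4, 2, 2, 3]

1592 = 21×75 + 17
75 = 4×17 + 7
17 = 2×7 + 3
7 = 2×3 + 1
3 = 3×1 + 0  (stop)
So 1592/75 = [21; 4, 2, 2, 3].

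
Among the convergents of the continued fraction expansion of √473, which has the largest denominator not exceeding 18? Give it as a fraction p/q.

87/4

√473 = [21; 1, 2, 1, 42, …] (period length 4).
Convergents:
  p_0/q_0 = 21/1
  p_1/q_1 = 22/1
  p_2/q_2 = 65/3
  p_3/q_3 = 87/4
  p_4/q_4 = 3719/171
q_3 = 4 ≤ 18 < 171 = q_4, so the answer is 87/4.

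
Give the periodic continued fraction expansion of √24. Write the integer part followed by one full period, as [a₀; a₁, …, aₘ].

[4; 1, 8]

a₀ = ⌊√24⌋ = 4.
With m₀=0, d₀=1 and mₖ₊₁ = dₖaₖ − mₖ, dₖ₊₁ = (n − mₖ₊₁²)/dₖ, aₖ₊₁ = ⌊(a₀+mₖ₊₁)/dₖ₊₁⌋:
  k=1: m=4, d=8, a=1
  k=2: m=4, d=1, a=8
d=1 and a=2a₀=8 at k=2, so the next step gives (m, d) = (4, 8) again — its k=1 value — and the period has length 2.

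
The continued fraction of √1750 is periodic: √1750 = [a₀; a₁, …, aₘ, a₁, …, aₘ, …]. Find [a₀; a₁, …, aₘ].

a₀ = ⌊√1750⌋ = 41.

[41; 1, 4, 1, 82]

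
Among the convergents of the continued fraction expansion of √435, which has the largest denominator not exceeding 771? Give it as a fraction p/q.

√435 = [20; 1, 5, 1, 40, …] (period length 4).
Convergents:
  p_0/q_0 = 20/1
  p_1/q_1 = 21/1
  p_2/q_2 = 125/6
  p_3/q_3 = 146/7
  p_4/q_4 = 5965/286
  p_5/q_5 = 6111/293
  p_6/q_6 = 36520/1751
q_5 = 293 ≤ 771 < 1751 = q_6, so the answer is 6111/293.

6111/293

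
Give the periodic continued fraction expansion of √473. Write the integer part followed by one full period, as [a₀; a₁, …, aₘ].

a₀ = ⌊√473⌋ = 21.
With m₀=0, d₀=1 and mₖ₊₁ = dₖaₖ − mₖ, dₖ₊₁ = (n − mₖ₊₁²)/dₖ, aₖ₊₁ = ⌊(a₀+mₖ₊₁)/dₖ₊₁⌋:
  k=1: m=21, d=32, a=1
  k=2: m=11, d=11, a=2
  k=3: m=11, d=32, a=1
  k=4: m=21, d=1, a=42
d=1 and a=2a₀=42 at k=4, so the next step gives (m, d) = (21, 32) again — its k=1 value — and the period has length 4.

[21; 1, 2, 1, 42]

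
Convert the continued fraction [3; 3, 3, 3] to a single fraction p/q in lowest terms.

109/33

Fold from the inside: start with 3/1.
  3 + 1/3 = 10/3
  3 + 3/10 = 33/10
  3 + 10/33 = 109/33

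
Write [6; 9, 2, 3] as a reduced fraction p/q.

403/66

Using pₖ = aₖpₖ₋₁ + pₖ₋₂ and qₖ = aₖqₖ₋₁ + qₖ₋₂:
  k=0: a=6, p=6, q=1
  k=1: a=9, p=55, q=9
  k=2: a=2, p=116, q=19
  k=3: a=3, p=403, q=66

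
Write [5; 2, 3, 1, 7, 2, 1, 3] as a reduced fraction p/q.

Using pₖ = aₖpₖ₋₁ + pₖ₋₂ and qₖ = aₖqₖ₋₁ + qₖ₋₂:
  k=0: a=5, p=5, q=1
  k=1: a=2, p=11, q=2
  k=2: a=3, p=38, q=7
  k=3: a=1, p=49, q=9
  k=4: a=7, p=381, q=70
  k=5: a=2, p=811, q=149
  k=6: a=1, p=1192, q=219
  k=7: a=3, p=4387, q=806

4387/806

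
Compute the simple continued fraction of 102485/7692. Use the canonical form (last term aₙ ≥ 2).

[13; 3, 11, 16, 14]

102485 = 13×7692 + 2489
7692 = 3×2489 + 225
2489 = 11×225 + 14
225 = 16×14 + 1
14 = 14×1 + 0  (stop)
So 102485/7692 = [13; 3, 11, 16, 14].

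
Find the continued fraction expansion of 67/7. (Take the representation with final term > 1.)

67 = 9·7 + 4
7 = 1·4 + 3
4 = 1·3 + 1
3 = 3·1 + 0  (stop)
So 67/7 = [9; 1, 1, 3].

[9; 1, 1, 3]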